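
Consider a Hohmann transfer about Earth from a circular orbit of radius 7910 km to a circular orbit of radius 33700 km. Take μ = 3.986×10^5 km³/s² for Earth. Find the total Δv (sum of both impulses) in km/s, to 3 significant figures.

Δv = 3.25 km/s

Transfer-ellipse semi-major axis a_t = (r₁ + r₂)/2 = (7910 + 33700)/2 = 20805 km.
At r₁ the circular-orbit speed is v₁ = √(μ/r₁) = 7.099 km/s.
On the transfer ellipse at r₁, vis-viva gives v_p = √[μ(2/r₁ − 1/a_t)] = 9.035 km/s.
First burn Δv₁ = |v_p − v₁| = 1.936 km/s.
Circular speed at r₂: v₂ = √(μ/r₂) = 3.4392 km/s.
Transfer-orbit speed at r₂: v_a = √[μ(2/r₂ − 1/a_t)] = 2.1206 km/s.
Second burn Δv₂ = |v₂ − v_a| = 1.319 km/s.
Total Δv = Δv₁ + Δv₂ = 3.255 km/s.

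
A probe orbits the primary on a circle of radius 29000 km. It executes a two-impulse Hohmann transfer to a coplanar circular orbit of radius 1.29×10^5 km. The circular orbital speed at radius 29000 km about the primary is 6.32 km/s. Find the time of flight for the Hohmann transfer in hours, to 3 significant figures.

From the circular-orbit relation v² = μ/r at r = 29000 km: μ = v²r = (6.32)² × 29000 = 1.15833×10^6 km³/s².
The Hohmann ellipse has a_t = (r₁ + r₂)/2 = 79000 km.
Half the transfer-orbit period gives t = π√(a_t³/μ) = 64810 s.
Converting: 64810 s ÷ 3600 s/hour = 18.0 hours.

t = 18.0 hours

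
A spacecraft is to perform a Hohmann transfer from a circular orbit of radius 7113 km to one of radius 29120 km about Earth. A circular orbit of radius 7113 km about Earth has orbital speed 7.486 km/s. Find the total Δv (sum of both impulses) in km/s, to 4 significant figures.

From the circular-orbit relation v² = μ/r at r = 7113 km: μ = v²r = (7.486)² × 7113 = 3.98614×10^5 km³/s².
Transfer-ellipse semi-major axis a_t = (r₁ + r₂)/2 = (7113 + 29120)/2 = 18116.5 km.
Circular speed at r₁: v₁ = √(μ/r₁) = √(3.98614×10^5/7113) = 7.4860 km/s.
On the transfer ellipse at r₁, vis-viva gives v_p = √[μ(2/r₁ − 1/a_t)] = 9.4909 km/s.
First burn Δv₁ = |v_p − v₁| = 2.0049 km/s.
Circular speed at r₂: v₂ = √(μ/r₂) = 3.6998 km/s.
Transfer-orbit speed at r₂: v_a = √[μ(2/r₂ − 1/a_t)] = 2.3183 km/s.
Second burn Δv₂ = |v₂ − v_a| = 1.3815 km/s.
Total Δv = Δv₁ + Δv₂ = 3.386 km/s.

Δv = 3.386 km/s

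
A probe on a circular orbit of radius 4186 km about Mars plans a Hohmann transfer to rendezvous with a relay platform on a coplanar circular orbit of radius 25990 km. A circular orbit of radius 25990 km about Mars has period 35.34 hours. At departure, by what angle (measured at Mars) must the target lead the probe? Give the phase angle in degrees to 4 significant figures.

φ = 100.4°

From Kepler's third law T² = 4π²r³/μ at r = 25990 km, T = 35.34 hours = 35.34 × 3600 s = 1.27224×10^5 s: μ = 4π²r³/T² = 42819.4 km³/s².
Semi-major axis of the transfer orbit: a_t = (4186 + 25990)/2 = 15088 km.
The half-period of the transfer ellipse is t = π√(a_t³/μ) = 28137 s.
The target's mean motion on its circular orbit is ω₂ = √(μ/r₂³) = 4.9387×10^-5 rad/s.
Angle swept by the target during transfer: ω₂·t = 1.3896 rad = 79.62°.
The probe traverses 180° on the transfer ellipse, so the target must lead by 180° − 79.62° = 100.4°.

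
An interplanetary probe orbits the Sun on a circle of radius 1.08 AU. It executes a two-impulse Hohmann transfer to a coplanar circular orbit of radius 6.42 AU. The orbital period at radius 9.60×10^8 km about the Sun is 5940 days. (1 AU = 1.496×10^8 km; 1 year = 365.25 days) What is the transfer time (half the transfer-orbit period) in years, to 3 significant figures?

t = 3.63 years

From Kepler's third law T² = 4π²r³/μ at r = 9.60×10^8 km, T = 5940 days = 5940 × 86400 s = 5.13216×10^8 s: μ = 4π²r³/T² = 1.32609×10^11 km³/s².
In km: r₁ = 1.08 × 1.496×10^8 = 1.61568×10^8 km; r₂ = 6.42 × 1.496×10^8 = 9.60432×10^8 km.
The Hohmann ellipse has a_t = (r₁ + r₂)/2 = 5.610×10^8 km.
Transfer time t = π√(a_t³/μ) = π√((5.610×10^8)³ / 1.32609×10^11) = 1.146×10^8 s.
Converting: 1.146×10^8 s ÷ 3.15576×10^7 s/year (365.25 × 86400) = 3.63 years.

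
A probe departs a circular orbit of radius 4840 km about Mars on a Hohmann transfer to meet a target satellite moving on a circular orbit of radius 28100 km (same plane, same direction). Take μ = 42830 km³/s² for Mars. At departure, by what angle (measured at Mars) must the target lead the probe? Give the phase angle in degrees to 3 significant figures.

φ = 99.2°

Transfer-ellipse semi-major axis a_t = (r₁ + r₂)/2 = (4840 + 28100)/2 = 16470 km.
Transfer time t = π√(a_t³/μ) = 32086 s.
The target's mean motion on its circular orbit is ω₂ = √(μ/r₂³) = 4.3935×10^-5 rad/s.
Angle swept by the target during transfer: ω₂·t = 1.4097 rad = 80.77°.
Arrival is 180° from departure on the ellipse, so φ = 180° − 80.77° = 99.2°.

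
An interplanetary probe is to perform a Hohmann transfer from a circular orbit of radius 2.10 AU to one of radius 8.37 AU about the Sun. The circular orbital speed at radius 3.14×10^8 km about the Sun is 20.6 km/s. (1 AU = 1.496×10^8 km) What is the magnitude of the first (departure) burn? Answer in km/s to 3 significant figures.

From the circular-orbit relation v² = μ/r at r = 3.14×10^8 km: μ = v²r = (20.6)² × 3.14×10^8 = 1.33249×10^11 km³/s².
In km: r₁ = 2.10 × 1.496×10^8 = 3.1416×10^8 km; r₂ = 8.37 × 1.496×10^8 = 1.252152×10^9 km.
The Hohmann ellipse has a_t = (r₁ + r₂)/2 = 7.83156×10^8 km.
Circular speed at r = 3.1416×10^8 km: v_c = √(μ/r) = 20.595 km/s.
Vis-viva on the transfer ellipse at r = 3.1416×10^8 km gives v_t = √[μ(2/r − 1/a_t)] = 26.041 km/s.
Δv₁ = |v_t − v_c| = |26.041 − 20.595| = 5.446 km/s.

Δv₁ = 5.45 km/s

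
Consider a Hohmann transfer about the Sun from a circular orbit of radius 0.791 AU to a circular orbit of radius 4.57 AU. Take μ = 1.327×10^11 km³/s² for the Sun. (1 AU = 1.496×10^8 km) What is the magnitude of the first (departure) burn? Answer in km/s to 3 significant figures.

In km: r₁ = 0.791 × 1.496×10^8 = 1.183336×10^8 km; r₂ = 4.57 × 1.496×10^8 = 6.83672×10^8 km.
The Hohmann ellipse has a_t = (r₁ + r₂)/2 = 4.010028×10^8 km.
Circular speed at r = 1.183336×10^8 km: v_c = √(μ/r) = 33.49 km/s.
Transfer-orbit speed at the same r (vis-viva, a = a_t): v_t = √[μ(2/r − 1/a_t)] = 43.73 km/s.
Δv₁ = |v_t − v_c| = |43.73 − 33.49| = 10.24 km/s.

Δv₁ = 10.2 km/s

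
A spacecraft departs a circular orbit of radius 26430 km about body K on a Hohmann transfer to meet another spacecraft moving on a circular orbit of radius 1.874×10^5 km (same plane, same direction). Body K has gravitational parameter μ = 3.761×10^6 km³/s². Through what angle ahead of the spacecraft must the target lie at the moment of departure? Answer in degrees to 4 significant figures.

φ = 102.4°

Transfer-ellipse semi-major axis a_t = (r₁ + r₂)/2 = (26430 + 1.874×10^5)/2 = 1.06915×10^5 km.
The half-period of the transfer ellipse is t = π√(a_t³/μ) = 56631 s.
Target angular speed ω₂ = √(μ/r₂³) = 2.3905×10^-5 rad/s.
Angle swept by the target during transfer: ω₂·t = 1.3538 rad = 77.57°.
Arrival is 180° from departure on the ellipse, so φ = 180° − 77.57° = 102.4°.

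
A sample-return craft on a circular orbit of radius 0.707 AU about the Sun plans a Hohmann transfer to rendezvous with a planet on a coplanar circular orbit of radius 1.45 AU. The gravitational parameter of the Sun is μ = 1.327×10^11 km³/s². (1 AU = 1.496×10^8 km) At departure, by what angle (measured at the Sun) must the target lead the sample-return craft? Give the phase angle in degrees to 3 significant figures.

In km: r₁ = 0.707 × 1.496×10^8 = 1.057672×10^8 km; r₂ = 1.45 × 1.496×10^8 = 2.1692×10^8 km.
Semi-major axis of the transfer orbit: a_t = (1.057672×10^8 + 2.1692×10^8)/2 = 1.613436×10^8 km.
The half-period of the transfer ellipse is t = π√(a_t³/μ) = 1.7674×10^7 s.
Target angular speed ω₂ = √(μ/r₂³) = 1.1402×10^-7 rad/s.
Angle swept by the target during transfer: ω₂·t = 2.015 rad = 115.5°.
Arrival is 180° from departure on the ellipse, so φ = 180° − 115.5° = 64.5°.

φ = 64.5°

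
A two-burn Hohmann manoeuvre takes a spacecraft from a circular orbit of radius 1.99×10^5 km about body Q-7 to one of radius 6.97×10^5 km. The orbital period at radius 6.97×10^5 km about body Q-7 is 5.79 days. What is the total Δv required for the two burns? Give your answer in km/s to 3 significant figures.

Δv = 6.97 km/s

From Kepler's third law T² = 4π²r³/μ at r = 6.97×10^5 km, T = 5.79 days = 5.79 × 86400 s = 5.00256×10^5 s: μ = 4π²r³/T² = 5.34163×10^7 km³/s².
Semi-major axis of the transfer orbit: a_t = (1.990×10^5 + 6.970×10^5)/2 = 4.480×10^5 km.
At r₁ the circular-orbit speed is v₁ = √(μ/r₁) = 16.384 km/s.
Transfer-orbit speed at r₁ (v² = μ(2/r − 1/a)): v_p = √[μ(2/r₁ − 1/a_t)] = 20.436 km/s.
First burn Δv₁ = |v_p − v₁| = 4.052 km/s.
At r₂, v₂ = √(μ/r₂) = 8.7543 km/s.
Transfer-orbit speed at r₂: v_a = √[μ(2/r₂ − 1/a_t)] = 5.8346 km/s.
Second burn Δv₂ = |v₂ − v_a| = 2.920 km/s.
Δv = Δv₁ + Δv₂ = 4.052 + 2.920 = 6.972 km/s.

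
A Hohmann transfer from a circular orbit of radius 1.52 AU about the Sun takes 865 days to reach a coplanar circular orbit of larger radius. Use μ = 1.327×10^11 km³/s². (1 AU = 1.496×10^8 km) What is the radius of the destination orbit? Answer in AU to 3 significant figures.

In km: r₁ = 1.52 × 1.496×10^8 = 2.27392×10^8 km.
Transfer time t = 865 days = 7.4736×10^7 s, and t = π√(a_t³/μ).
So a_t = (μ t²/π²)^(1/3) = (1.327×10^11 × (7.4736×10^7)² / π²)^(1/3) = 4.2190×10^8 km.
Since a_t = (r₁ + r₂)/2, r₂ = 2a_t − r₁ = 2×4.2190×10^8 − 2.27392×10^8 = 6.16408×10^8 km.
In AU: r₂ = 6.16408×10^8 / 1.496×10^8 = 4.12 AU.

r₂ = 4.12 AU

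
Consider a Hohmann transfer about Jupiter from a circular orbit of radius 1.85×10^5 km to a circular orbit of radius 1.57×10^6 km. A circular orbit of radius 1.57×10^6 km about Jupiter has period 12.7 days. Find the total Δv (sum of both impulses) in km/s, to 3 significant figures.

From Kepler's third law T² = 4π²r³/μ at r = 1.57×10^6 km, T = 12.7 days = 12.7 × 86400 s = 1.09728×10^6 s: μ = 4π²r³/T² = 1.26889×10^8 km³/s².
Transfer-ellipse semi-major axis a_t = (r₁ + r₂)/2 = (1.850×10^5 + 1.570×10^6)/2 = 8.775×10^5 km.
Circular speed at r₁: v₁ = √(μ/r₁) = √(1.26889×10^8/1.850×10^5) = 26.189 km/s.
Transfer-orbit speed at r₁ (vis-viva): v_p = √[μ(2/r₁ − 1/a_t)] = 35.031 km/s.
First burn Δv₁ = |v_p − v₁| = 8.842 km/s.
At r₂, v₂ = √(μ/r₂) = 8.990 km/s.
Transfer-orbit speed at r₂: v_a = √[μ(2/r₂ − 1/a_t)] = 4.128 km/s.
Second burn Δv₂ = |v₂ − v_a| = 4.862 km/s.
Δv = Δv₁ + Δv₂ = 8.842 + 4.862 = 13.70 km/s.

Δv = 13.7 km/s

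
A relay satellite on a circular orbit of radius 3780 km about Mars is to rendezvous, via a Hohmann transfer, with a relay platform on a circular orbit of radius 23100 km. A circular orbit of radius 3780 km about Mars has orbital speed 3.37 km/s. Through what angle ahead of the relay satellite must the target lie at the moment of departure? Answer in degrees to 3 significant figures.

φ = 100°

From the circular-orbit relation v² = μ/r at r = 3780 km: μ = v²r = (3.37)² × 3780 = 42929.1 km³/s².
Transfer-ellipse semi-major axis a_t = (r₁ + r₂)/2 = (3780 + 23100)/2 = 13440 km.
The half-period of the transfer ellipse is t = π√(a_t³/μ) = 23625 s.
Target angular speed ω₂ = √(μ/r₂³) = 5.9014×10^-5 rad/s.
Angle swept by the target during transfer: ω₂·t = 1.3942 rad = 79.88°.
Arrival is 180° from departure on the ellipse, so φ = 180° − 79.88° = 100°.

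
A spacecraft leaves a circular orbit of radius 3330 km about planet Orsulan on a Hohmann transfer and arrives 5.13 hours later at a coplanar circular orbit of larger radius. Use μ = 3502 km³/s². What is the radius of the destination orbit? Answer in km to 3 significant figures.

r₂ = 6560 km

Transfer time t = 5.13 hours = 18468 s, and t = π√(a_t³/μ).
So a_t = (μ t²/π²)^(1/3) = (3502 × (18468)² / π²)^(1/3) = 4946.4 km.
Since a_t = (r₁ + r₂)/2, r₂ = 2a_t − r₁ = 2×4946.4 − 3330 = 6562.8 km.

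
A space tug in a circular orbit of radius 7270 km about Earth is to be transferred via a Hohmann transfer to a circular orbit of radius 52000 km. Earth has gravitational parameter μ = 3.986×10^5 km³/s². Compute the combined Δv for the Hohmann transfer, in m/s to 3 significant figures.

Δv = 3800 m/s

Semi-major axis of the transfer orbit: a_t = (7270 + 52000)/2 = 29635 km.
At r₁ the circular-orbit speed is v₁ = √(μ/r₁) = 7.4046 km/s.
Transfer-orbit speed at r₁ (vis-viva equation): v_p = √[μ(2/r₁ − 1/a_t)] = 9.8085 km/s.
First burn Δv₁ = |v_p − v₁| = 2.404 km/s.
At r₂, v₂ = √(μ/r₂) = 2.7686 km/s.
Transfer-orbit speed at r₂: v_a = √[μ(2/r₂ − 1/a_t)] = 1.3713 km/s.
Second burn Δv₂ = |v₂ − v_a| = 1.397 km/s.
Total Δv = Δv₁ + Δv₂ = 3.801 km/s.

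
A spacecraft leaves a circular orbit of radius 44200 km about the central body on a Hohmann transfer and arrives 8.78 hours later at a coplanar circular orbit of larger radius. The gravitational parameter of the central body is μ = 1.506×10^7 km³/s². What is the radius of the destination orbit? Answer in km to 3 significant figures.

r₂ = 1.86×10^5 km

Transfer time t = 8.78 hours = 31608 s, and t = π√(a_t³/μ).
So a_t = (μ t²/π²)^(1/3) = (1.506×10^7 × (31608)² / π²)^(1/3) = 1.1509×10^5 km.
Since a_t = (r₁ + r₂)/2, r₂ = 2a_t − r₁ = 2×1.1509×10^5 − 44200 = 1.8598×10^5 km.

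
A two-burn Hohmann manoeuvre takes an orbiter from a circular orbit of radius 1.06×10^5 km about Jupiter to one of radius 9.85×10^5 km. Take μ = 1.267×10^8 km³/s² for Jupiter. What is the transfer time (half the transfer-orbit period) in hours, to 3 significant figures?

Semi-major axis of the transfer orbit: a_t = (1.060×10^5 + 9.850×10^5)/2 = 5.455×10^5 km.
By Kepler's third law the transfer-orbit period is T = 2π√(a_t³/μ), so t = T/2 = 1.124×10^5 s.
Converting: 1.124×10^5 s ÷ 3600 s/hour = 31.2 hours.

t = 31.2 hours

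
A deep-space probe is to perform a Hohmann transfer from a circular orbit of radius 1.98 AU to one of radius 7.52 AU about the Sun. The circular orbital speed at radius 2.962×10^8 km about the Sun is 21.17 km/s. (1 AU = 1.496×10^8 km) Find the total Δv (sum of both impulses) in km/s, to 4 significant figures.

Δv = 9.316 km/s

From the circular-orbit relation v² = μ/r at r = 2.962×10^8 km: μ = v²r = (21.17)² × 2.962×10^8 = 1.32748×10^11 km³/s².
In km: r₁ = 1.98 × 1.496×10^8 = 2.96208×10^8 km; r₂ = 7.52 × 1.496×10^8 = 1.124992×10^9 km.
Semi-major axis of the transfer orbit: a_t = (2.96208×10^8 + 1.124992×10^9)/2 = 7.106×10^8 km.
Circular speed at r₁: v₁ = √(μ/r₁) = √(1.32748×10^11/2.96208×10^8) = 21.1697 km/s.
On the transfer ellipse at r₁, v² = μ(2/r − 1/a) gives v_p = √[μ(2/r₁ − 1/a_t)] = 26.6365 km/s.
First burn Δv₁ = |v_p − v₁| = 5.467 km/s.
At r₂, v₂ = √(μ/r₂) = 10.8627 km/s.
Transfer-orbit speed at r₂: v_a = √[μ(2/r₂ − 1/a_t)] = 7.01333 km/s.
Second burn Δv₂ = |v₂ − v_a| = 3.849 km/s.
Δv = Δv₁ + Δv₂ = 5.467 + 3.849 = 9.316 km/s.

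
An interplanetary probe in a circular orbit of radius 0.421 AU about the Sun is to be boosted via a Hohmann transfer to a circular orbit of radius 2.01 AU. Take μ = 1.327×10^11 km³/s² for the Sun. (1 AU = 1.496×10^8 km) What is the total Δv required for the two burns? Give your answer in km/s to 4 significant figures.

Δv = 21.77 km/s

In km: r₁ = 0.421 × 1.496×10^8 = 6.29816×10^7 km; r₂ = 2.01 × 1.496×10^8 = 3.00696×10^8 km.
Transfer-ellipse semi-major axis a_t = (r₁ + r₂)/2 = (6.29816×10^7 + 3.00696×10^8)/2 = 1.818388×10^8 km.
At r₁ the circular-orbit speed is v₁ = √(μ/r₁) = 45.90 km/s.
On the transfer ellipse at r₁, vis-viva gives v_p = √[μ(2/r₁ − 1/a_t)] = 59.03 km/s.
First burn Δv₁ = |v_p − v₁| = 13.13 km/s.
At r₂, v₂ = √(μ/r₂) = 21.007 km/s.
Transfer-orbit speed at r₂: v_a = √[μ(2/r₂ − 1/a_t)] = 12.363 km/s.
Second burn Δv₂ = |v₂ − v_a| = 8.644 km/s.
Total Δv = Δv₁ + Δv₂ = 21.77 km/s.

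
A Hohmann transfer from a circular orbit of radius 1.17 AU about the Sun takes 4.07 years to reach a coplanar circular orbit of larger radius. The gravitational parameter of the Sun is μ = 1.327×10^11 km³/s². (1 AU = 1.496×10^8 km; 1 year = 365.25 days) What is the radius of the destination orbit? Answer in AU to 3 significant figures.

In km: r₁ = 1.17 × 1.496×10^8 = 1.75032×10^8 km.
Transfer time t = 4.07 years × 365.25 × 86400 s = 1.28439432×10^8 s, and t = π√(a_t³/μ).
So a_t = (μ t²/π²)^(1/3) = (1.327×10^11 × (1.28439432×10^8)² / π²)^(1/3) = 6.0533×10^8 km.
Since a_t = (r₁ + r₂)/2, r₂ = 2a_t − r₁ = 2×6.0533×10^8 − 1.75032×10^8 = 1.035628×10^9 km.
In AU: r₂ = 1.035628×10^9 / 1.496×10^8 = 6.92 AU.

r₂ = 6.92 AU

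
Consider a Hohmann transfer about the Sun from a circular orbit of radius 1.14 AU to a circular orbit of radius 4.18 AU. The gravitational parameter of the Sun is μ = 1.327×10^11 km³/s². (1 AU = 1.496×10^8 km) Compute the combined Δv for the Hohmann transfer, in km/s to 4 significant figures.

Δv = 12.10 km/s

In km: r₁ = 1.14 × 1.496×10^8 = 1.70544×10^8 km; r₂ = 4.18 × 1.496×10^8 = 6.25328×10^8 km.
Transfer-ellipse semi-major axis a_t = (r₁ + r₂)/2 = (1.70544×10^8 + 6.25328×10^8)/2 = 3.97936×10^8 km.
Circular speed at r₁: v₁ = √(μ/r₁) = √(1.327×10^11/1.70544×10^8) = 27.894 km/s.
On the transfer ellipse at r₁, vis-viva equation gives v_p = √[μ(2/r₁ − 1/a_t)] = 34.967 km/s.
First burn Δv₁ = |v_p − v₁| = 7.073 km/s.
At r₂, v₂ = √(μ/r₂) = 14.5674 km/s.
Transfer-orbit speed at r₂: v_a = √[μ(2/r₂ − 1/a_t)] = 9.53659 km/s.
Second burn Δv₂ = |v₂ − v_a| = 5.031 km/s.
Δv = Δv₁ + Δv₂ = 7.073 + 5.031 = 12.10 km/s.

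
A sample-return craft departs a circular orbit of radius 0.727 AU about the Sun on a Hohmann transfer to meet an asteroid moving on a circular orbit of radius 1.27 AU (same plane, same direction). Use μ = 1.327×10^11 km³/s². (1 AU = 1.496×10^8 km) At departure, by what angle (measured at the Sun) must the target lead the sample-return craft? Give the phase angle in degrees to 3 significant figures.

φ = 54.5°

In km: r₁ = 0.727 × 1.496×10^8 = 1.087592×10^8 km; r₂ = 1.27 × 1.496×10^8 = 1.89992×10^8 km.
The Hohmann ellipse has a_t = (r₁ + r₂)/2 = 1.493756×10^8 km.
Transfer time t = π√(a_t³/μ) = 1.5745×10^7 s.
The target's mean motion on its circular orbit is ω₂ = √(μ/r₂³) = 1.3910×10^-7 rad/s.
Angle swept by the target during transfer: ω₂·t = 2.190 rad = 125.5°.
Arrival is 180° from departure on the ellipse, so φ = 180° − 125.5° = 54.5°.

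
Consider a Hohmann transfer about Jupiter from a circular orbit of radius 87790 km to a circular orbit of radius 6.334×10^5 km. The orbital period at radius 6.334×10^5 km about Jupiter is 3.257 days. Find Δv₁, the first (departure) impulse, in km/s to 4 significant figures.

From Kepler's third law T² = 4π²r³/μ at r = 6.334×10^5 km, T = 3.257 days = 3.257 × 86400 s = 2.814048×10^5 s: μ = 4π²r³/T² = 1.26687×10^8 km³/s².
Transfer-ellipse semi-major axis a_t = (r₁ + r₂)/2 = (87790 + 6.334×10^5)/2 = 3.60595×10^5 km.
Circular speed at r = 87790 km: v_c = √(μ/r) = 37.99 km/s.
Transfer-orbit speed at the same r (vis-viva, a = a_t): v_t = √[μ(2/r − 1/a_t)] = 50.35 km/s.
Δv₁ = |v_t − v_c| = |50.35 − 37.99| = 12.36 km/s.

Δv₁ = 12.36 km/s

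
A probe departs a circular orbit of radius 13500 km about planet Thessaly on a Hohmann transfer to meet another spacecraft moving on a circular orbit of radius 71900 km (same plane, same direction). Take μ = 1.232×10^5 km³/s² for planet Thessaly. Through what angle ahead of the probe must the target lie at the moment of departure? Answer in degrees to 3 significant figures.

The Hohmann ellipse has a_t = (r₁ + r₂)/2 = 42700 km.
The half-period of the transfer ellipse is t = π√(a_t³/μ) = 78974 s.
Target angular speed ω₂ = √(μ/r₂³) = 1.8206×10^-5 rad/s.
Angle swept by the target during transfer: ω₂·t = 1.4378 rad = 82.38°.
Arrival is 180° from departure on the ellipse, so φ = 180° − 82.38° = 97.6°.

φ = 97.6°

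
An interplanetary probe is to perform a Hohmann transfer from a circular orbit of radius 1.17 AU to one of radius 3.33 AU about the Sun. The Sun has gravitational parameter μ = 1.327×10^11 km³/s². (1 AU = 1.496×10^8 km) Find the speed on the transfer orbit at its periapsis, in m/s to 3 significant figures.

v = 33500 m/s

In km: r₁ = 1.17 × 1.496×10^8 = 1.75032×10^8 km; r₂ = 3.33 × 1.496×10^8 = 4.98168×10^8 km.
Semi-major axis of the transfer orbit: a_t = (1.75032×10^8 + 4.98168×10^8)/2 = 3.366×10^8 km.
The periapsis of the transfer ellipse is at r = 1.75032×10^8 km.
Vis-viva: v = √[μ(2/r − 1/a_t)] = √[1.327×10^11 × (2/1.75032×10^8 − 1/3.366×10^8)] = 33.50 km/s.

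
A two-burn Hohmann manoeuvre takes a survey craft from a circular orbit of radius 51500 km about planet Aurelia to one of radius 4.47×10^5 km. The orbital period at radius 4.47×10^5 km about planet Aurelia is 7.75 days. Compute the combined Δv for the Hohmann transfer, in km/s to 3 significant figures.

Δv = 6.48 km/s

From Kepler's third law T² = 4π²r³/μ at r = 4.47×10^5 km, T = 7.75 days = 7.75 × 86400 s = 6.696×10^5 s: μ = 4π²r³/T² = 7.86414×10^6 km³/s².
The Hohmann ellipse has a_t = (r₁ + r₂)/2 = 2.4925×10^5 km.
Circular speed at r₁: v₁ = √(μ/r₁) = √(7.86414×10^6/51500) = 12.357 km/s.
On the transfer ellipse at r₁, vis-viva equation gives v_p = √[μ(2/r₁ − 1/a_t)] = 16.548 km/s.
First burn Δv₁ = |v_p − v₁| = 4.191 km/s.
Circular speed at r₂: v₂ = √(μ/r₂) = 4.1944 km/s.
Transfer-orbit speed at r₂: v_a = √[μ(2/r₂ − 1/a_t)] = 1.9066 km/s.
Second burn Δv₂ = |v₂ − v_a| = 2.288 km/s.
Δv = Δv₁ + Δv₂ = 4.191 + 2.288 = 6.479 km/s.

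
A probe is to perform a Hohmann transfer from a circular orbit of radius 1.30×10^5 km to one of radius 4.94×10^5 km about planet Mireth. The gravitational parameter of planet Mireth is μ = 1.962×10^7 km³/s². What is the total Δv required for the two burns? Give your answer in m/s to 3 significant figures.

Δv = 5410 m/s

Transfer-ellipse semi-major axis a_t = (r₁ + r₂)/2 = (1.300×10^5 + 4.940×10^5)/2 = 3.120×10^5 km.
At r₁ the circular-orbit speed is v₁ = √(μ/r₁) = 12.285 km/s.
Transfer-orbit speed at r₁ (v² = μ(2/r − 1/a)): v_p = √[μ(2/r₁ − 1/a_t)] = 15.458 km/s.
First burn Δv₁ = |v_p − v₁| = 3.173 km/s.
At r₂, v₂ = √(μ/r₂) = 6.302 km/s.
Transfer-orbit speed at r₂: v_a = √[μ(2/r₂ − 1/a_t)] = 4.068 km/s.
Second burn Δv₂ = |v₂ − v_a| = 2.234 km/s.
Δv = Δv₁ + Δv₂ = 3.173 + 2.234 = 5.407 km/s.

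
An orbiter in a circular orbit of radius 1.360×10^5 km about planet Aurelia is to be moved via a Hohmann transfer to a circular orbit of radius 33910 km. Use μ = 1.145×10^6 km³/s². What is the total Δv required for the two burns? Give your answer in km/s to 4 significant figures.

Δv = 2.610 km/s

Transfer-ellipse semi-major axis a_t = (r₁ + r₂)/2 = (1.360×10^5 + 33910)/2 = 84955 km.
At r₁ the circular-orbit speed is v₁ = √(μ/r₁) = 2.9016 km/s.
Transfer-orbit speed at r₁ (vis-viva): v_a = √[μ(2/r₁ − 1/a_t)] = 1.8332 km/s.
First burn Δv₁ = |v_a − v₁| = 1.0684 km/s.
At r₂, v₂ = √(μ/r₂) = 5.8108 km/s.
Transfer-orbit speed at r₂: v_p = √[μ(2/r₂ − 1/a_t)] = 7.3521 km/s.
Second burn Δv₂ = |v₂ − v_p| = 1.5413 km/s.
Total Δv = Δv₁ + Δv₂ = 2.610 km/s.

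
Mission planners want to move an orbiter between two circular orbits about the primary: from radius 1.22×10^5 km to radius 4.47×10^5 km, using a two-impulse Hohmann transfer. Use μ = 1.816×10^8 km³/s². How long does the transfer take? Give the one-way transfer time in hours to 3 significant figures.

t = 9.83 hours

Semi-major axis of the transfer orbit: a_t = (1.220×10^5 + 4.470×10^5)/2 = 2.845×10^5 km.
Half the transfer-orbit period gives t = π√(a_t³/μ) = 35380 s.
Converting: 35380 s ÷ 3600 s/hour = 9.83 hours.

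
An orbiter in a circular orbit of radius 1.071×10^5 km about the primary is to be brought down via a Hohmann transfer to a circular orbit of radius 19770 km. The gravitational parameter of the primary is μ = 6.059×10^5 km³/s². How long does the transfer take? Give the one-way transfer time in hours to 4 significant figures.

t = 17.91 hours

The Hohmann ellipse has a_t = (r₁ + r₂)/2 = 63435 km.
By Kepler's third law the transfer-orbit period is T = 2π√(a_t³/μ), so t = T/2 = 64480 s.
Converting: 64480 s ÷ 3600 s/hour = 17.91 hours.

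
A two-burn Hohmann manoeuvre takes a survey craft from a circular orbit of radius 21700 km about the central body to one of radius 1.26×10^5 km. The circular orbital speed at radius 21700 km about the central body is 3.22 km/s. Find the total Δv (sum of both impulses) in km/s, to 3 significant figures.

From the circular-orbit relation v² = μ/r at r = 21700 km: μ = v²r = (3.22)² × 21700 = 2.24994×10^5 km³/s².
Semi-major axis of the transfer orbit: a_t = (21700 + 1.260×10^5)/2 = 73850 km.
Circular speed at r₁: v₁ = √(μ/r₁) = √(2.24994×10^5/21700) = 3.220 km/s.
Transfer-orbit speed at r₁ (vis-viva equation): v_p = √[μ(2/r₁ − 1/a_t)] = 4.206 km/s.
First burn Δv₁ = |v_p − v₁| = 0.9860 km/s.
At r₂, v₂ = √(μ/r₂) = 1.3363 km/s.
Transfer-orbit speed at r₂: v_a = √[μ(2/r₂ − 1/a_t)] = 0.72436 km/s.
Second burn Δv₂ = |v₂ − v_a| = 0.6119 km/s.
Δv = Δv₁ + Δv₂ = 0.9860 + 0.6119 = 1.598 km/s.

Δv = 1.60 km/s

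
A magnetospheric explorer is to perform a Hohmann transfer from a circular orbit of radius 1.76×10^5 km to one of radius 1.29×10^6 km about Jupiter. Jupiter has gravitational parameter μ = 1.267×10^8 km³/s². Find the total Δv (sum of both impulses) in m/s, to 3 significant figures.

Δv = 13800 m/s

Semi-major axis of the transfer orbit: a_t = (1.760×10^5 + 1.290×10^6)/2 = 7.330×10^5 km.
At r₁ the circular-orbit speed is v₁ = √(μ/r₁) = 26.831 km/s.
Transfer-orbit speed at r₁ (vis-viva): v_p = √[μ(2/r₁ − 1/a_t)] = 35.594 km/s.
First burn Δv₁ = |v_p − v₁| = 8.763 km/s.
Circular speed at r₂: v₂ = √(μ/r₂) = 9.910 km/s.
Transfer-orbit speed at r₂: v_a = √[μ(2/r₂ − 1/a_t)] = 4.856 km/s.
Second burn Δv₂ = |v₂ − v_a| = 5.054 km/s.
Δv = Δv₁ + Δv₂ = 8.763 + 5.054 = 13.82 km/s.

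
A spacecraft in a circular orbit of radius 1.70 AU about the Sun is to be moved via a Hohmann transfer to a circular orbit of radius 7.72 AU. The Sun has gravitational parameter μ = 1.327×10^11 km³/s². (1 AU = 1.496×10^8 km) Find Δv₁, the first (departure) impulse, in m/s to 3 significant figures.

Δv₁ = 6400 m/s

In km: r₁ = 1.70 × 1.496×10^8 = 2.5432×10^8 km; r₂ = 7.72 × 1.496×10^8 = 1.154912×10^9 km.
Semi-major axis of the transfer orbit: a_t = (2.5432×10^8 + 1.154912×10^9)/2 = 7.04616×10^8 km.
Circular speed at r = 2.5432×10^8 km: v_c = √(μ/r) = 22.8426 km/s.
Transfer-orbit speed at the same r (vis-viva, a = a_t): v_t = √[μ(2/r − 1/a_t)] = 29.2444 km/s.
Δv₁ = |v_t − v_c| = |29.2444 − 22.8426| = 6.402 km/s.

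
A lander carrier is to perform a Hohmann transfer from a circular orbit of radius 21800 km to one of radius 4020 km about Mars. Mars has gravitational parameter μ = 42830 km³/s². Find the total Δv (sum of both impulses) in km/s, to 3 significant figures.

The Hohmann ellipse has a_t = (r₁ + r₂)/2 = 12910 km.
At r₁ the circular-orbit speed is v₁ = √(μ/r₁) = 1.4017 km/s.
Transfer-orbit speed at r₁ (v² = μ(2/r − 1/a)): v_a = √[μ(2/r₁ − 1/a_t)] = 0.78216 km/s.
First burn Δv₁ = |v_a − v₁| = 0.6195 km/s.
At r₂, v₂ = √(μ/r₂) = 3.2641 km/s.
Transfer-orbit speed at r₂: v_p = √[μ(2/r₂ − 1/a_t)] = 4.2416 km/s.
Second burn Δv₂ = |v₂ − v_p| = 0.9775 km/s.
Δv = Δv₁ + Δv₂ = 0.6195 + 0.9775 = 1.597 km/s.

Δv = 1.60 km/s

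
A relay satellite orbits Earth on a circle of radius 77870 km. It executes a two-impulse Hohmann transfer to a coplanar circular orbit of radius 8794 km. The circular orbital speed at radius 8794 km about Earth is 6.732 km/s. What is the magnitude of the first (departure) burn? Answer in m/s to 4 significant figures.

From the circular-orbit relation v² = μ/r at r = 8794 km: μ = v²r = (6.732)² × 8794 = 3.98543×10^5 km³/s².
Semi-major axis of the transfer orbit: a_t = (77870 + 8794)/2 = 43332 km.
Circular speed at r = 77870 km: v_c = √(μ/r) = 2.262 km/s.
Transfer-orbit speed at the same r (vis-viva, a = a_t): v_t = √[μ(2/r − 1/a_t)] = 1.019 km/s.
Δv₁ = |v_t − v_c| = |1.019 − 2.262| = 1.243 km/s.

Δv₁ = 1243 m/s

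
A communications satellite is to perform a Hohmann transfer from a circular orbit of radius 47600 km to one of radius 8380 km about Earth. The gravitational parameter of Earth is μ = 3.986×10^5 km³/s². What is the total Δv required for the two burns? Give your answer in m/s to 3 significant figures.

Transfer-ellipse semi-major axis a_t = (r₁ + r₂)/2 = (47600 + 8380)/2 = 27990 km.
Circular speed at r₁: v₁ = √(μ/r₁) = √(3.986×10^5/47600) = 2.8938 km/s.
On the transfer ellipse at r₁, vis-viva equation gives v_a = √[μ(2/r₁ − 1/a_t)] = 1.5834 km/s.
First burn Δv₁ = |v_a − v₁| = 1.31040 km/s.
Circular speed at r₂: v₂ = √(μ/r₂) = 6.89678 km/s.
Transfer-orbit speed at r₂: v_p = √[μ(2/r₂ − 1/a_t)] = 8.99391 km/s.
Second burn Δv₂ = |v₂ − v_p| = 2.09713 km/s.
Total Δv = Δv₁ + Δv₂ = 3.408 km/s.

Δv = 3410 m/s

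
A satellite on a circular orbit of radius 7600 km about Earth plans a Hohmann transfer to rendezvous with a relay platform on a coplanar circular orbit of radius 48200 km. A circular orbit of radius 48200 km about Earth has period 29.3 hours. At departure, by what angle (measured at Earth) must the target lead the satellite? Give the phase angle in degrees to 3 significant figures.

From Kepler's third law T² = 4π²r³/μ at r = 48200 km, T = 29.3 hours = 29.3 × 3600 s = 1.0548×10^5 s: μ = 4π²r³/T² = 3.97338×10^5 km³/s².
Transfer-ellipse semi-major axis a_t = (r₁ + r₂)/2 = (7600 + 48200)/2 = 27900 km.
The half-period of the transfer ellipse is t = π√(a_t³/μ) = 23226 s.
Target angular speed ω₂ = √(μ/r₂³) = 5.9568×10^-5 rad/s.
Angle swept by the target during transfer: ω₂·t = 1.3835 rad = 79.27°.
The satellite traverses 180° on the transfer ellipse, so the target must lead by 180° − 79.27° = 101°.

φ = 101°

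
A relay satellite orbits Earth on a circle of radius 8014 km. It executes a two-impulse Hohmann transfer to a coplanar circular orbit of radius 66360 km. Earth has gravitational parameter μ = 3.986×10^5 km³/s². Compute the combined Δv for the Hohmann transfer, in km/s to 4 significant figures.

Transfer-ellipse semi-major axis a_t = (r₁ + r₂)/2 = (8014 + 66360)/2 = 37187 km.
Circular speed at r₁: v₁ = √(μ/r₁) = √(3.986×10^5/8014) = 7.0525 km/s.
Transfer-orbit speed at r₁ (v² = μ(2/r − 1/a)): v_p = √[μ(2/r₁ − 1/a_t)] = 9.4211 km/s.
First burn Δv₁ = |v_p − v₁| = 2.369 km/s.
Circular speed at r₂: v₂ = √(μ/r₂) = 2.451 km/s.
Transfer-orbit speed at r₂: v_a = √[μ(2/r₂ − 1/a_t)] = 1.138 km/s.
Second burn Δv₂ = |v₂ − v_a| = 1.313 km/s.
Total Δv = Δv₁ + Δv₂ = 3.682 km/s.

Δv = 3.682 km/s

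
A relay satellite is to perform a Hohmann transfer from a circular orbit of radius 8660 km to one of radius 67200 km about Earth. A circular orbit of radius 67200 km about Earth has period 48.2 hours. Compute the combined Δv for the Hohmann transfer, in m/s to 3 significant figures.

Δv = 3510 m/s

From Kepler's third law T² = 4π²r³/μ at r = 67200 km, T = 48.2 hours = 48.2 × 3600 s = 1.7352×10^5 s: μ = 4π²r³/T² = 3.97895×10^5 km³/s².
Semi-major axis of the transfer orbit: a_t = (8660 + 67200)/2 = 37930 km.
At r₁ the circular-orbit speed is v₁ = √(μ/r₁) = 6.778 km/s.
Transfer-orbit speed at r₁ (vis-viva equation): v_p = √[μ(2/r₁ − 1/a_t)] = 9.022 km/s.
First burn Δv₁ = |v_p − v₁| = 2.244 km/s.
At r₂, v₂ = √(μ/r₂) = 2.4333 km/s.
Transfer-orbit speed at r₂: v_a = √[μ(2/r₂ − 1/a_t)] = 1.1627 km/s.
Second burn Δv₂ = |v₂ − v_a| = 1.271 km/s.
Total Δv = Δv₁ + Δv₂ = 3.515 km/s.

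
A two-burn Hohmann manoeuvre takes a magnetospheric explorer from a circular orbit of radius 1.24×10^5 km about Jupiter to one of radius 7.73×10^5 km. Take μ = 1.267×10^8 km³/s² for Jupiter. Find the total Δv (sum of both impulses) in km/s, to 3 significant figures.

Δv = 16.1 km/s

Semi-major axis of the transfer orbit: a_t = (1.240×10^5 + 7.730×10^5)/2 = 4.485×10^5 km.
At r₁ the circular-orbit speed is v₁ = √(μ/r₁) = 31.965 km/s.
Transfer-orbit speed at r₁ (vis-viva equation): v_p = √[μ(2/r₁ − 1/a_t)] = 41.965 km/s.
First burn Δv₁ = |v_p − v₁| = 10.00 km/s.
At r₂, v₂ = √(μ/r₂) = 12.803 km/s.
Transfer-orbit speed at r₂: v_a = √[μ(2/r₂ − 1/a_t)] = 6.7318 km/s.
Second burn Δv₂ = |v₂ − v_a| = 6.071 km/s.
Total Δv = Δv₁ + Δv₂ = 16.07 km/s.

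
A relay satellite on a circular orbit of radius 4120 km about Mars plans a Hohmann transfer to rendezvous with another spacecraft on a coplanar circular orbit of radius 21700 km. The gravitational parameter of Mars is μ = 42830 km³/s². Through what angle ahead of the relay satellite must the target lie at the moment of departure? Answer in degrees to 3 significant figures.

φ = 97.4°

Semi-major axis of the transfer orbit: a_t = (4120 + 21700)/2 = 12910 km.
The half-period of the transfer ellipse is t = π√(a_t³/μ) = 22267 s.
Target angular speed ω₂ = √(μ/r₂³) = 6.4742×10^-5 rad/s.
Angle swept by the target during transfer: ω₂·t = 1.4416 rad = 82.60°.
Arrival is 180° from departure on the ellipse, so φ = 180° − 82.60° = 97.4°.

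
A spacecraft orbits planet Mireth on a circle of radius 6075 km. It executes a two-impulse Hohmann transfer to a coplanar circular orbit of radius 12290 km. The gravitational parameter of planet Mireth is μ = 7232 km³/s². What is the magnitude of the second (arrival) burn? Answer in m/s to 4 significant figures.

Δv₂ = 143.2 m/s

Transfer-ellipse semi-major axis a_t = (r₁ + r₂)/2 = (6075 + 12290)/2 = 9182.5 km.
Circular speed at r = 12290 km: v_c = √(μ/r) = 0.7671 km/s.
Vis-viva on the transfer ellipse at r = 12290 km gives v_t = √[μ(2/r − 1/a_t)] = 0.6239 km/s.
Δv₂ = |v_t − v_c| = |0.6239 − 0.7671| = 0.1432 km/s.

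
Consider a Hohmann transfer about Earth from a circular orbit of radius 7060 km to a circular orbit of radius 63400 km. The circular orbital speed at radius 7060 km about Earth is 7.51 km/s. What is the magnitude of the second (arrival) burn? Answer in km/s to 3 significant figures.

Δv₂ = 1.38 km/s

From the circular-orbit relation v² = μ/r at r = 7060 km: μ = v²r = (7.51)² × 7060 = 3.98185×10^5 km³/s².
Transfer-ellipse semi-major axis a_t = (r₁ + r₂)/2 = (7060 + 63400)/2 = 35230 km.
Circular speed at r = 63400 km: v_c = √(μ/r) = 2.506 km/s.
Transfer-orbit speed at the same r (vis-viva, a = a_t): v_t = √[μ(2/r − 1/a_t)] = 1.122 km/s.
Δv₂ = |v_t − v_c| = |1.122 − 2.506| = 1.384 km/s.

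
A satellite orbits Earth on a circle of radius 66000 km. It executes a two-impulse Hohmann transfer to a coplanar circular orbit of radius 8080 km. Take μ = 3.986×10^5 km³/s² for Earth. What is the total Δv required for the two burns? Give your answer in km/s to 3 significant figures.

Δv = 3.66 km/s

Transfer-ellipse semi-major axis a_t = (r₁ + r₂)/2 = (66000 + 8080)/2 = 37040 km.
Circular speed at r₁: v₁ = √(μ/r₁) = √(3.986×10^5/66000) = 2.458 km/s.
Transfer-orbit speed at r₁ (vis-viva equation): v_a = √[μ(2/r₁ − 1/a_t)] = 1.148 km/s.
First burn Δv₁ = |v_a − v₁| = 1.310 km/s.
At r₂, v₂ = √(μ/r₂) = 7.024 km/s.
Transfer-orbit speed at r₂: v_p = √[μ(2/r₂ − 1/a_t)] = 9.376 km/s.
Second burn Δv₂ = |v₂ − v_p| = 2.352 km/s.
Δv = Δv₁ + Δv₂ = 1.310 + 2.352 = 3.662 km/s.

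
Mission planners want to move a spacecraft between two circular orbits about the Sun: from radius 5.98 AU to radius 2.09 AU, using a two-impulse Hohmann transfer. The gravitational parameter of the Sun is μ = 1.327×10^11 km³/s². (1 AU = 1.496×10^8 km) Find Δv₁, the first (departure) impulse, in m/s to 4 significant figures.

In km: r₁ = 5.98 × 1.496×10^8 = 8.94608×10^8 km; r₂ = 2.09 × 1.496×10^8 = 3.12664×10^8 km.
The Hohmann ellipse has a_t = (r₁ + r₂)/2 = 6.03636×10^8 km.
Circular speed at r = 8.94608×10^8 km: v_c = √(μ/r) = 12.179 km/s.
Transfer-orbit speed at the same r (vis-viva, a = a_t): v_t = √[μ(2/r − 1/a_t)] = 8.7654 km/s.
Δv₁ = |v_t − v_c| = |8.7654 − 12.179| = 3.414 km/s.

Δv₁ = 3414 m/s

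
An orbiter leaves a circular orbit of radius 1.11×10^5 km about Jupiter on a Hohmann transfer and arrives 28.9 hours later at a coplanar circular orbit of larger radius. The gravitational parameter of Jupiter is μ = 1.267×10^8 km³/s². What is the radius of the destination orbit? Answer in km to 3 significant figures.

Transfer time t = 28.9 hours = 1.0404×10^5 s, and t = π√(a_t³/μ).
So a_t = (μ t²/π²)^(1/3) = (1.267×10^8 × (1.0404×10^5)² / π²)^(1/3) = 5.1796×10^5 km.
Since a_t = (r₁ + r₂)/2, r₂ = 2a_t − r₁ = 2×5.1796×10^5 − 1.110×10^5 = 9.2492×10^5 km.

r₂ = 9.25×10^5 km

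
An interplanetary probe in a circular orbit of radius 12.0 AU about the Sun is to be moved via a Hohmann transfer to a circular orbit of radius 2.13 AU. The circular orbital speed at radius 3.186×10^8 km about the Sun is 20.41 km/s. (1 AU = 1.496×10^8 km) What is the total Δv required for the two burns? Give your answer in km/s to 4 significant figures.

From the circular-orbit relation v² = μ/r at r = 3.186×10^8 km: μ = v²r = (20.41)² × 3.186×10^8 = 1.32719×10^11 km³/s².
In km: r₁ = 12.0 × 1.496×10^8 = 1.7952×10^9 km; r₂ = 2.13 × 1.496×10^8 = 3.18648×10^8 km.
Transfer-ellipse semi-major axis a_t = (r₁ + r₂)/2 = (1.7952×10^9 + 3.18648×10^8)/2 = 1.056924×10^9 km.
At r₁ the circular-orbit speed is v₁ = √(μ/r₁) = 8.598 km/s.
Transfer-orbit speed at r₁ (v² = μ(2/r − 1/a)): v_a = √[μ(2/r₁ − 1/a_t)] = 4.721 km/s.
First burn Δv₁ = |v_a − v₁| = 3.877 km/s.
Circular speed at r₂: v₂ = √(μ/r₂) = 20.4085 km/s.
Transfer-orbit speed at r₂: v_p = √[μ(2/r₂ − 1/a_t)] = 26.5977 km/s.
Second burn Δv₂ = |v₂ − v_p| = 6.189 km/s.
Δv = Δv₁ + Δv₂ = 3.877 + 6.189 = 10.07 km/s.

Δv = 10.07 km/s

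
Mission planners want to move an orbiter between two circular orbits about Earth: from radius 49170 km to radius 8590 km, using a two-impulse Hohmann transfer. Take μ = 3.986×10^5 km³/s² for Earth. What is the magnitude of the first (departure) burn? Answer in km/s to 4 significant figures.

The Hohmann ellipse has a_t = (r₁ + r₂)/2 = 28880 km.
Circular speed at r = 49170 km: v_c = √(μ/r) = 2.847 km/s.
Transfer-orbit speed at the same r (vis-viva, a = a_t): v_t = √[μ(2/r − 1/a_t)] = 1.553 km/s.
Δv₁ = |v_t − v_c| = |1.553 − 2.847| = 1.294 km/s.

Δv₁ = 1.294 km/s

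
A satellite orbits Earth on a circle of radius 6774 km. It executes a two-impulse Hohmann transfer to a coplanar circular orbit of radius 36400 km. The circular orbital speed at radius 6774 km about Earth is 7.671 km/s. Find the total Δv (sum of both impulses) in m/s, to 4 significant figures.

Δv = 3746 m/s

From the circular-orbit relation v² = μ/r at r = 6774 km: μ = v²r = (7.671)² × 6774 = 3.98611×10^5 km³/s².
The Hohmann ellipse has a_t = (r₁ + r₂)/2 = 21587 km.
At r₁ the circular-orbit speed is v₁ = √(μ/r₁) = 7.6710 km/s.
On the transfer ellipse at r₁, vis-viva equation gives v_p = √[μ(2/r₁ − 1/a_t)] = 9.9611 km/s.
First burn Δv₁ = |v_p − v₁| = 2.2901 km/s.
Circular speed at r₂: v₂ = √(μ/r₂) = 3.3092 km/s.
Transfer-orbit speed at r₂: v_a = √[μ(2/r₂ − 1/a_t)] = 1.8537 km/s.
Second burn Δv₂ = |v₂ − v_a| = 1.4555 km/s.
Δv = Δv₁ + Δv₂ = 2.2901 + 1.4555 = 3.746 km/s.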